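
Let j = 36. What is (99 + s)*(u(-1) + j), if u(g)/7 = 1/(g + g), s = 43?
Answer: 4615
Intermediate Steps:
u(g) = 7/(2*g) (u(g) = 7/(g + g) = 7/((2*g)) = 7*(1/(2*g)) = 7/(2*g))
(99 + s)*(u(-1) + j) = (99 + 43)*((7/2)/(-1) + 36) = 142*((7/2)*(-1) + 36) = 142*(-7/2 + 36) = 142*(65/2) = 4615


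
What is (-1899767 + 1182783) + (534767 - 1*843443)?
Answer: -1025660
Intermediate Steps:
(-1899767 + 1182783) + (534767 - 1*843443) = -716984 + (534767 - 843443) = -716984 - 308676 = -1025660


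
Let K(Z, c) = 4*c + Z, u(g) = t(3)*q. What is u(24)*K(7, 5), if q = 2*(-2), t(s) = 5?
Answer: -540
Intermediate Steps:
q = -4
u(g) = -20 (u(g) = 5*(-4) = -20)
K(Z, c) = Z + 4*c
u(24)*K(7, 5) = -20*(7 + 4*5) = -20*(7 + 20) = -20*27 = -540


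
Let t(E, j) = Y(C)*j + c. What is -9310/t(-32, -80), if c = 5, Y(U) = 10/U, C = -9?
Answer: -16758/169 ≈ -99.160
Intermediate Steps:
t(E, j) = 5 - 10*j/9 (t(E, j) = (10/(-9))*j + 5 = (10*(-⅑))*j + 5 = -10*j/9 + 5 = 5 - 10*j/9)
-9310/t(-32, -80) = -9310/(5 - 10/9*(-80)) = -9310/(5 + 800/9) = -9310/845/9 = -9310*9/845 = -16758/169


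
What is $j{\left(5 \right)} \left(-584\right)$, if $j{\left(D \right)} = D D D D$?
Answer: $-365000$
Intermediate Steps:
$j{\left(D \right)} = D^{4}$ ($j{\left(D \right)} = D^{2} D D = D^{3} D = D^{4}$)
$j{\left(5 \right)} \left(-584\right) = 5^{4} \left(-584\right) = 625 \left(-584\right) = -365000$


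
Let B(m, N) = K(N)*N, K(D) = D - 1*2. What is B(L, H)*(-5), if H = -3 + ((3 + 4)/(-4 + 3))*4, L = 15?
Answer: -5115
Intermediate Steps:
H = -31 (H = -3 + (7/(-1))*4 = -3 + (7*(-1))*4 = -3 - 7*4 = -3 - 28 = -31)
K(D) = -2 + D (K(D) = D - 2 = -2 + D)
B(m, N) = N*(-2 + N) (B(m, N) = (-2 + N)*N = N*(-2 + N))
B(L, H)*(-5) = -31*(-2 - 31)*(-5) = -31*(-33)*(-5) = 1023*(-5) = -5115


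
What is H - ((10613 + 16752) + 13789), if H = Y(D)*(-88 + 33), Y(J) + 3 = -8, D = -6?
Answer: -40549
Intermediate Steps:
Y(J) = -11 (Y(J) = -3 - 8 = -11)
H = 605 (H = -11*(-88 + 33) = -11*(-55) = 605)
H - ((10613 + 16752) + 13789) = 605 - ((10613 + 16752) + 13789) = 605 - (27365 + 13789) = 605 - 1*41154 = 605 - 41154 = -40549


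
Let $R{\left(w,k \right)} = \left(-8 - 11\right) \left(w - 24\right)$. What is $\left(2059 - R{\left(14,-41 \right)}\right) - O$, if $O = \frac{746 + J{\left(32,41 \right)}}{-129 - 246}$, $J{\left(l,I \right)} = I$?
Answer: $\frac{701662}{375} \approx 1871.1$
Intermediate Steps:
$R{\left(w,k \right)} = 456 - 19 w$ ($R{\left(w,k \right)} = - 19 \left(-24 + w\right) = 456 - 19 w$)
$O = - \frac{787}{375}$ ($O = \frac{746 + 41}{-129 - 246} = \frac{787}{-375} = 787 \left(- \frac{1}{375}\right) = - \frac{787}{375} \approx -2.0987$)
$\left(2059 - R{\left(14,-41 \right)}\right) - O = \left(2059 - \left(456 - 266\right)\right) - - \frac{787}{375} = \left(2059 - \left(456 - 266\right)\right) + \frac{787}{375} = \left(2059 - 190\right) + \frac{787}{375} = 1869 + \frac{787}{375} = \frac{701662}{375}$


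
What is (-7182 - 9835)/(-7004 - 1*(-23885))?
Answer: -1001/993 ≈ -1.0081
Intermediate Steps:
(-7182 - 9835)/(-7004 - 1*(-23885)) = -17017/(-7004 + 23885) = -17017/16881 = -17017*1/16881 = -1001/993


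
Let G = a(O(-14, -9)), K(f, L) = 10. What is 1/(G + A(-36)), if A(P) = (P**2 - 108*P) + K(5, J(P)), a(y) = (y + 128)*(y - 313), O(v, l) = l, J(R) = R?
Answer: -1/33124 ≈ -3.0190e-5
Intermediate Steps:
a(y) = (-313 + y)*(128 + y) (a(y) = (128 + y)*(-313 + y) = (-313 + y)*(128 + y))
G = -38318 (G = -40064 + (-9)**2 - 185*(-9) = -40064 + 81 + 1665 = -38318)
A(P) = 10 + P**2 - 108*P (A(P) = (P**2 - 108*P) + 10 = 10 + P**2 - 108*P)
1/(G + A(-36)) = 1/(-38318 + (10 + (-36)**2 - 108*(-36))) = 1/(-38318 + (10 + 1296 + 3888)) = 1/(-38318 + 5194) = 1/(-33124) = -1/33124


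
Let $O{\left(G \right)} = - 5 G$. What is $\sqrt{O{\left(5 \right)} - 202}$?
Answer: $i \sqrt{227} \approx 15.067 i$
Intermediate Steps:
$\sqrt{O{\left(5 \right)} - 202} = \sqrt{\left(-5\right) 5 - 202} = \sqrt{-25 - 202} = \sqrt{-227} = i \sqrt{227}$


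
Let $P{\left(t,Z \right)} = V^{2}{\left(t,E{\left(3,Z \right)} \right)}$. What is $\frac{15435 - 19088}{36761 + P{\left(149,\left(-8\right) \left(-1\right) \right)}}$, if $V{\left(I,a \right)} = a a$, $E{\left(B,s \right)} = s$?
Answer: $- \frac{3653}{40857} \approx -0.089409$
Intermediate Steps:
$V{\left(I,a \right)} = a^{2}$
$P{\left(t,Z \right)} = Z^{4}$ ($P{\left(t,Z \right)} = \left(Z^{2}\right)^{2} = Z^{4}$)
$\frac{15435 - 19088}{36761 + P{\left(149,\left(-8\right) \left(-1\right) \right)}} = \frac{15435 - 19088}{36761 + \left(\left(-8\right) \left(-1\right)\right)^{4}} = - \frac{3653}{36761 + 8^{4}} = - \frac{3653}{36761 + 4096} = - \frac{3653}{40857}$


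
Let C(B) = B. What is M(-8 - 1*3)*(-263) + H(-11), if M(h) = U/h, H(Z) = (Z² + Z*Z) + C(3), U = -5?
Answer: 1380/11 ≈ 125.45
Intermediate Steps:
H(Z) = 3 + 2*Z² (H(Z) = (Z² + Z*Z) + 3 = (Z² + Z²) + 3 = 2*Z² + 3 = 3 + 2*Z²)
M(h) = -5/h
M(-8 - 1*3)*(-263) + H(-11) = -5/(-8 - 1*3)*(-263) + (3 + 2*(-11)²) = -5/(-8 - 3)*(-263) + (3 + 2*121) = -5/(-11)*(-263) + (3 + 242) = -5*(-1/11)*(-263) + 245 = (5/11)*(-263) + 245 = -1315/11 + 245 = 1380/11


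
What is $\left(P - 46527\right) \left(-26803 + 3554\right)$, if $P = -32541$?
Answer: $1838251932$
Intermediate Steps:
$\left(P - 46527\right) \left(-26803 + 3554\right) = \left(-32541 - 46527\right) \left(-26803 + 3554\right) = \left(-79068\right) \left(-23249\right) = 1838251932$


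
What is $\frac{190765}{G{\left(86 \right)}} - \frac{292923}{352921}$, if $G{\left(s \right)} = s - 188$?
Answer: $- \frac{67354852711}{35997942} \approx -1871.1$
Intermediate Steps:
$G{\left(s \right)} = -188 + s$
$\frac{190765}{G{\left(86 \right)}} - \frac{292923}{352921} = \frac{190765}{-188 + 86} - \frac{292923}{352921} = \frac{190765}{-102} - \frac{292923}{352921} = 190765 \left(- \frac{1}{102}\right) - \frac{292923}{352921} = - \frac{190765}{102} - \frac{292923}{352921} = - \frac{67354852711}{35997942}$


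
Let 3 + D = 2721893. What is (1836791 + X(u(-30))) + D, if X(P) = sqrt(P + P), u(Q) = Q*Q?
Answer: 4558681 + 30*sqrt(2) ≈ 4.5587e+6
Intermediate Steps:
D = 2721890 (D = -3 + 2721893 = 2721890)
u(Q) = Q**2
X(P) = sqrt(2)*sqrt(P) (X(P) = sqrt(2*P) = sqrt(2)*sqrt(P))
(1836791 + X(u(-30))) + D = (1836791 + sqrt(2)*sqrt((-30)**2)) + 2721890 = (1836791 + sqrt(2)*sqrt(900)) + 2721890 = (1836791 + sqrt(2)*30) + 2721890 = (1836791 + 30*sqrt(2)) + 2721890 = 4558681 + 30*sqrt(2)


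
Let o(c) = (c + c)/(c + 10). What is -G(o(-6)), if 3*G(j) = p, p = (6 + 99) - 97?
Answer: -8/3 ≈ -2.6667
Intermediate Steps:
p = 8 (p = 105 - 97 = 8)
o(c) = 2*c/(10 + c) (o(c) = (2*c)/(10 + c) = 2*c/(10 + c))
G(j) = 8/3 (G(j) = (1/3)*8 = 8/3)
-G(o(-6)) = -1*8/3 = -8/3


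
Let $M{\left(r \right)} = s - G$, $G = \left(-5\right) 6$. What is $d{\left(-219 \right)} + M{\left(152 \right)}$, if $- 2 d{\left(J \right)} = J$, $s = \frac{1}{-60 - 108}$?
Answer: $\frac{23435}{168} \approx 139.49$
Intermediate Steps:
$s = - \frac{1}{168}$ ($s = \frac{1}{-168} = - \frac{1}{168} \approx -0.0059524$)
$d{\left(J \right)} = - \frac{J}{2}$
$G = -30$
$M{\left(r \right)} = \frac{5039}{168}$ ($M{\left(r \right)} = - \frac{1}{168} - -30 = - \frac{1}{168} + 30 = \frac{5039}{168}$)
$d{\left(-219 \right)} + M{\left(152 \right)} = \left(- \frac{1}{2}\right) \left(-219\right) + \frac{5039}{168} = \frac{219}{2} + \frac{5039}{168} = \frac{23435}{168}$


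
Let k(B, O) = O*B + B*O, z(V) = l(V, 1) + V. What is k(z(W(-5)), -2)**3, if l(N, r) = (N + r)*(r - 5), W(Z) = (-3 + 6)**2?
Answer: 1906624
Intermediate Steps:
W(Z) = 9 (W(Z) = 3**2 = 9)
l(N, r) = (-5 + r)*(N + r) (l(N, r) = (N + r)*(-5 + r) = (-5 + r)*(N + r))
z(V) = -4 - 3*V (z(V) = (1**2 - 5*V - 5*1 + V*1) + V = (1 - 5*V - 5 + V) + V = (-4 - 4*V) + V = -4 - 3*V)
k(B, O) = 2*B*O (k(B, O) = B*O + B*O = 2*B*O)
k(z(W(-5)), -2)**3 = (2*(-4 - 3*9)*(-2))**3 = (2*(-4 - 27)*(-2))**3 = (2*(-31)*(-2))**3 = 124**3 = 1906624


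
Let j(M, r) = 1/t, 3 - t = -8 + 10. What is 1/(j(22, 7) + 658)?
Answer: 1/659 ≈ 0.0015175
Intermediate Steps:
t = 1 (t = 3 - (-8 + 10) = 3 - 1*2 = 3 - 2 = 1)
j(M, r) = 1 (j(M, r) = 1/1 = 1)
1/(j(22, 7) + 658) = 1/(1 + 658) = 1/659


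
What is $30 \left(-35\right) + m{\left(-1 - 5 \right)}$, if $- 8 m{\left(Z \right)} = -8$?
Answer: $-1049$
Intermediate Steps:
$m{\left(Z \right)} = 1$ ($m{\left(Z \right)} = \left(- \frac{1}{8}\right) \left(-8\right) = 1$)
$30 \left(-35\right) + m{\left(-1 - 5 \right)} = 30 \left(-35\right) + 1 = -1050 + 1 = -1049$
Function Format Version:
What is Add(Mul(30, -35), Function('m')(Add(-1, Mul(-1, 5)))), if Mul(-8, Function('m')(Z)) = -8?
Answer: -1049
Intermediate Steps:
Function('m')(Z) = 1 (Function('m')(Z) = Mul(Rational(-1, 8), -8) = 1)
Add(Mul(30, -35), Function('m')(Add(-1, Mul(-1, 5)))) = Add(Mul(30, -35), 1) = Add(-1050, 1) = -1049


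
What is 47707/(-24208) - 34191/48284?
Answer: -782795129/292214768 ≈ -2.6788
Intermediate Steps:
47707/(-24208) - 34191/48284 = 47707*(-1/24208) - 34191*1/48284 = -47707/24208 - 34191/48284 = -782795129/292214768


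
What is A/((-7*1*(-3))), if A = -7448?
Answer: -1064/3 ≈ -354.67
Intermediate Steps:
A/((-7*1*(-3))) = -7448/(-7*1*(-3)) = -7448/((-7*(-3))) = -7448/21 = -7448*1/21 = -1064/3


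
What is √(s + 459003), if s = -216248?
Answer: √242755 ≈ 492.70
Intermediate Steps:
√(s + 459003) = √(-216248 + 459003) = √242755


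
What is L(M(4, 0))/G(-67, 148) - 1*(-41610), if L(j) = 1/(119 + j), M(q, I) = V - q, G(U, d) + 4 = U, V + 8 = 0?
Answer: 316111169/7597 ≈ 41610.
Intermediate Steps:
V = -8 (V = -8 + 0 = -8)
G(U, d) = -4 + U
M(q, I) = -8 - q
L(M(4, 0))/G(-67, 148) - 1*(-41610) = 1/((119 + (-8 - 1*4))*(-4 - 67)) - 1*(-41610) = 1/((119 + (-8 - 4))*(-71)) + 41610 = -1/71/(119 - 12) + 41610 = -1/71/107 + 41610 = (1/107)*(-1/71) + 41610 = -1/7597 + 41610 = 316111169/7597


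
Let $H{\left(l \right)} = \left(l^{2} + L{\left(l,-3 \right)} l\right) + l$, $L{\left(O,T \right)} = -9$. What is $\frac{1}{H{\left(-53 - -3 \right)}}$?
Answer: $\frac{1}{2900} \approx 0.00034483$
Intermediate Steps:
$H{\left(l \right)} = l^{2} - 8 l$ ($H{\left(l \right)} = \left(l^{2} - 9 l\right) + l = l^{2} - 8 l$)
$\frac{1}{H{\left(-53 - -3 \right)}} = \frac{1}{\left(-53 - -3\right) \left(-8 - 50\right)} = \frac{1}{\left(-53 + 3\right) \left(-8 + \left(-53 + 3\right)\right)} = \frac{1}{\left(-50\right) \left(-8 - 50\right)} = \frac{1}{\left(-50\right) \left(-58\right)} = \frac{1}{2900}$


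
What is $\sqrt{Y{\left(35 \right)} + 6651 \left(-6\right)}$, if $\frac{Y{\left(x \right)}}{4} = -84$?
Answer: $i \sqrt{40242} \approx 200.6 i$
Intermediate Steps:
$Y{\left(x \right)} = -336$ ($Y{\left(x \right)} = 4 \left(-84\right) = -336$)
$\sqrt{Y{\left(35 \right)} + 6651 \left(-6\right)} = \sqrt{-336 + 6651 \left(-6\right)} = \sqrt{-336 - 39906} = \sqrt{-40242} = i \sqrt{40242}$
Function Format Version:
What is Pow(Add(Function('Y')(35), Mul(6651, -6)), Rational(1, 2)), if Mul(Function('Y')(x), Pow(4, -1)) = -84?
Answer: Mul(I, Pow(40242, Rational(1, 2))) ≈ Mul(200.60, I)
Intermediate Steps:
Function('Y')(x) = -336 (Function('Y')(x) = Mul(4, -84) = -336)
Pow(Add(Function('Y')(35), Mul(6651, -6)), Rational(1, 2)) = Pow(Add(-336, Mul(6651, -6)), Rational(1, 2)) = Pow(Add(-336, -39906), Rational(1, 2)) = Pow(-40242, Rational(1, 2)) = Mul(I, Pow(40242, Rational(1, 2)))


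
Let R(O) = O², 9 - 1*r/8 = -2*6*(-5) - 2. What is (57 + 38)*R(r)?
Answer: 14598080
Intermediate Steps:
r = -392 (r = 72 - 8*(-2*6*(-5) - 2) = 72 - 8*(-12*(-5) - 1*2) = 72 - 8*(60 - 2) = 72 - 8*58 = 72 - 464 = -392)
(57 + 38)*R(r) = (57 + 38)*(-392)² = 95*153664 = 14598080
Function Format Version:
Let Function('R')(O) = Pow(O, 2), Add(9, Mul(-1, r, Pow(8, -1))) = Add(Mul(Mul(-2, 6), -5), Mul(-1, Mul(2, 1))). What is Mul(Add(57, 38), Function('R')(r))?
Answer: 14598080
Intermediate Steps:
r = -392 (r = Add(72, Mul(-8, Add(Mul(Mul(-2, 6), -5), Mul(-1, Mul(2, 1))))) = Add(72, Mul(-8, Add(Mul(-12, -5), Mul(-1, 2)))) = Add(72, Mul(-8, Add(60, -2))) = Add(72, Mul(-8, 58)) = Add(72, -464) = -392)
Mul(Add(57, 38), Function('R')(r)) = Mul(Add(57, 38), Pow(-392, 2)) = Mul(95, 153664) = 14598080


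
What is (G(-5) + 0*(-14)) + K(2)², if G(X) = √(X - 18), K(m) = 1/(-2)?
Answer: ¼ + I*√23 ≈ 0.25 + 4.7958*I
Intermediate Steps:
K(m) = -½
G(X) = √(-18 + X)
(G(-5) + 0*(-14)) + K(2)² = (√(-18 - 5) + 0*(-14)) + (-½)² = (√(-23) + 0) + ¼ = (I*√23 + 0) + ¼ = I*√23 + ¼ = ¼ + I*√23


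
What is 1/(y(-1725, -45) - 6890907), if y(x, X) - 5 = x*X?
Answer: -1/6813277 ≈ -1.4677e-7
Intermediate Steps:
y(x, X) = 5 + X*x (y(x, X) = 5 + x*X = 5 + X*x)
1/(y(-1725, -45) - 6890907) = 1/((5 - 45*(-1725)) - 6890907) = 1/((5 + 77625) - 6890907) = 1/(77630 - 6890907) = 1/(-6813277) = -1/6813277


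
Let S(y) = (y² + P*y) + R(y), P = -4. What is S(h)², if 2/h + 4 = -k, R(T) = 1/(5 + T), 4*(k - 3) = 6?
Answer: 797554081/547981281 ≈ 1.4554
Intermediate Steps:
k = 9/2 (k = 3 + (¼)*6 = 3 + 3/2 = 9/2 ≈ 4.5000)
h = -4/17 (h = 2/(-4 - 1*9/2) = 2/(-4 - 9/2) = 2/(-17/2) = 2*(-2/17) = -4/17 ≈ -0.23529)
S(y) = y² + 1/(5 + y) - 4*y (S(y) = (y² - 4*y) + 1/(5 + y) = y² + 1/(5 + y) - 4*y)
S(h)² = ((1 - 4*(-4 - 4/17)*(5 - 4/17)/17)/(5 - 4/17))² = ((1 - 4/17*(-72/17)*81/17)/(81/17))² = (17*(1 + 23328/4913)/81)² = ((17/81)*(28241/4913))² = (28241/23409)² = 797554081/547981281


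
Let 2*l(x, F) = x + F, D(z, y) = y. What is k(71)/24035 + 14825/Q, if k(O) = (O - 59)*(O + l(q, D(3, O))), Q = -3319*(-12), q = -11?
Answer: 404590411/957265980 ≈ 0.42265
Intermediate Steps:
Q = 39828
l(x, F) = F/2 + x/2 (l(x, F) = (x + F)/2 = (F + x)/2 = F/2 + x/2)
k(O) = (-59 + O)*(-11/2 + 3*O/2) (k(O) = (O - 59)*(O + (O/2 + (1/2)*(-11))) = (-59 + O)*(O + (O/2 - 11/2)) = (-59 + O)*(O + (-11/2 + O/2)) = (-59 + O)*(-11/2 + 3*O/2))
k(71)/24035 + 14825/Q = (649/2 - 94*71 + (3/2)*71**2)/24035 + 14825/39828 = (649/2 - 6674 + (3/2)*5041)*(1/24035) + 14825*(1/39828) = (649/2 - 6674 + 15123/2)*(1/24035) + 14825/39828 = 1212*(1/24035) + 14825/39828 = 1212/24035 + 14825/39828 = 404590411/957265980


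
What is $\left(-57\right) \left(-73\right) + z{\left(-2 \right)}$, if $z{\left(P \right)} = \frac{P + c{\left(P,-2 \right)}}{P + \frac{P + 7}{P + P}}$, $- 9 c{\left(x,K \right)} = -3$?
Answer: $\frac{162299}{39} \approx 4161.5$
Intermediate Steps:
$c{\left(x,K \right)} = \frac{1}{3}$ ($c{\left(x,K \right)} = \left(- \frac{1}{9}\right) \left(-3\right) = \frac{1}{3}$)
$z{\left(P \right)} = \frac{\frac{1}{3} + P}{P + \frac{7 + P}{2 P}}$ ($z{\left(P \right)} = \frac{P + \frac{1}{3}}{P + \frac{P + 7}{P + P}} = \frac{\frac{1}{3} + P}{P + \frac{7 + P}{2 P}}$)
$\left(-57\right) \left(-73\right) + z{\left(-2 \right)} = \left(-57\right) \left(-73\right) + \frac{2}{3} \left(-2\right) \frac{1}{7 - 2 + 2 \left(-2\right)^{2}} \left(1 + 3 \left(-2\right)\right) = 4161 + \frac{2}{3} \left(-2\right) \frac{1}{7 - 2 + 2 \cdot 4} \left(1 - 6\right) = 4161 + \frac{2}{3} \left(-2\right) \frac{1}{7 - 2 + 8} \left(-5\right) = 4161 + \frac{2}{3} \left(-2\right) \frac{1}{13} \left(-5\right) = 4161 + \frac{20}{39} = \frac{162299}{39}$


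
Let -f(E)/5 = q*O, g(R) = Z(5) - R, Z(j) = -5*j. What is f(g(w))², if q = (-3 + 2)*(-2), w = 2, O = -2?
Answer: 400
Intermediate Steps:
q = 2 (q = -1*(-2) = 2)
g(R) = -25 - R (g(R) = -5*5 - R = -25 - R)
f(E) = 20 (f(E) = -10*(-2) = -5*(-4) = 20)
f(g(w))² = 20² = 400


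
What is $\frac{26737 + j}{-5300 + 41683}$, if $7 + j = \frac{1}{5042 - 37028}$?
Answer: $\frac{854985779}{1163746638} \approx 0.73468$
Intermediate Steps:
$j = - \frac{223903}{31986}$ ($j = -7 + \frac{1}{5042 - 37028} = -7 + \frac{1}{-31986} = -7 - \frac{1}{31986} = - \frac{223903}{31986} \approx -7.0$)
$\frac{26737 + j}{-5300 + 41683} = \frac{26737 - \frac{223903}{31986}}{-5300 + 41683} = \frac{854985779}{31986 \cdot 36383} = \frac{854985779}{31986} \cdot \frac{1}{36383} = \frac{854985779}{1163746638}$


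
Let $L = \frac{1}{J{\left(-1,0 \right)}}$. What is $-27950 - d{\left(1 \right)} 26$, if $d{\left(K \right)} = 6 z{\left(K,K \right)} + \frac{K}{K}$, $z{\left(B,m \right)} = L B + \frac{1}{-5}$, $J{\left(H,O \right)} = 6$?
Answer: $- \frac{139854}{5} \approx -27971.0$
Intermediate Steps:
$L = \frac{1}{6} \approx 0.16667$
$z{\left(B,m \right)} = - \frac{1}{5} + \frac{B}{6}$ ($z{\left(B,m \right)} = \frac{B}{6} + \frac{1}{-5} = \frac{B}{6} - \frac{1}{5} = - \frac{1}{5} + \frac{B}{6}$)
$d{\left(K \right)} = - \frac{1}{5} + K$ ($d{\left(K \right)} = 6 \left(- \frac{1}{5} + \frac{K}{6}\right) + \frac{K}{K} = \left(- \frac{6}{5} + K\right) + 1 = - \frac{1}{5} + K$)
$-27950 - d{\left(1 \right)} 26 = -27950 - \left(- \frac{1}{5} + 1\right) 26 = -27950 - \frac{4}{5} \cdot 26 = -27950 - \frac{104}{5} = - \frac{139854}{5}$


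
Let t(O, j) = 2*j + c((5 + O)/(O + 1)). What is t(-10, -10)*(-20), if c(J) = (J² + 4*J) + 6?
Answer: 18580/81 ≈ 229.38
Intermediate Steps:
c(J) = 6 + J² + 4*J
t(O, j) = 6 + 2*j + (5 + O)²/(1 + O)² + 4*(5 + O)/(1 + O) (t(O, j) = 2*j + (6 + ((5 + O)/(O + 1))² + 4*((5 + O)/(O + 1))) = 2*j + (6 + ((5 + O)/(1 + O))² + 4*((5 + O)/(1 + O))) = 2*j + (6 + (5 + O)²/(1 + O)² + 4*(5 + O)/(1 + O)) = 6 + 2*j + (5 + O)²/(1 + O)² + 4*(5 + O)/(1 + O))
t(-10, -10)*(-20) = (((5 - 10)² + 2*(1 - 10)²*(3 - 10) + 4*(1 - 10)*(5 - 10))/(1 - 10)²)*(-20) = (((-5)² + 2*(-9)²*(-7) + 4*(-9)*(-5))/(-9)²)*(-20) = ((25 + 2*81*(-7) + 180)/81)*(-20) = ((25 - 1134 + 180)/81)*(-20) = ((1/81)*(-929))*(-20) = -929/81*(-20) = 18580/81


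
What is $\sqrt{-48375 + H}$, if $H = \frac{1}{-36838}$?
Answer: $\frac{i \sqrt{65646725090338}}{36838} \approx 219.94 i$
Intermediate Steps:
$H = - \frac{1}{36838} \approx -2.7146 \cdot 10^{-5}$
$\sqrt{-48375 + H} = \sqrt{-48375 - \frac{1}{36838}} = \sqrt{- \frac{1782038251}{36838}} = \frac{i \sqrt{65646725090338}}{36838}$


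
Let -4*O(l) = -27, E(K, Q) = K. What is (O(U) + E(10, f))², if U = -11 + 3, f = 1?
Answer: 4489/16 ≈ 280.56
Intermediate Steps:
U = -8
O(l) = 27/4 (O(l) = -¼*(-27) = 27/4)
(O(U) + E(10, f))² = (27/4 + 10)² = (67/4)² = 4489/16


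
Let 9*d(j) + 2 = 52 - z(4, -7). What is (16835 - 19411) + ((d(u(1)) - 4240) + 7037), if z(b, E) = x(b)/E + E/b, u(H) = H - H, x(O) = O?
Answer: 57157/252 ≈ 226.81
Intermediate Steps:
u(H) = 0
z(b, E) = E/b + b/E (z(b, E) = b/E + E/b = E/b + b/E)
d(j) = 1465/252 (d(j) = -2/9 + (52 - (-7/4 + 4/(-7)))/9 = -2/9 + (52 - (-7*¼ + 4*(-⅐)))/9 = -2/9 + (52 - (-7/4 - 4/7))/9 = -2/9 + (52 - 1*(-65/28))/9 = -2/9 + (52 + 65/28)/9 = -2/9 + (⅑)*(1521/28) = -2/9 + 169/28 = 1465/252)
(16835 - 19411) + ((d(u(1)) - 4240) + 7037) = (16835 - 19411) + ((1465/252 - 4240) + 7037) = -2576 + (-1067015/252 + 7037) = -2576 + 706309/252 = 57157/252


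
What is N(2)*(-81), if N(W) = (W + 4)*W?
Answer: -972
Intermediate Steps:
N(W) = W*(4 + W) (N(W) = (4 + W)*W = W*(4 + W))
N(2)*(-81) = (2*(4 + 2))*(-81) = (2*6)*(-81) = 12*(-81) = -972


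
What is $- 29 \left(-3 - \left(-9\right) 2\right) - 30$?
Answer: $-465$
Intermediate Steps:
$- 29 \left(-3 - \left(-9\right) 2\right) - 30 = - 29 \left(-3 - -18\right) - 30 = - 29 \left(-3 + 18\right) - 30 = \left(-29\right) 15 - 30 = -435 - 30 = -465$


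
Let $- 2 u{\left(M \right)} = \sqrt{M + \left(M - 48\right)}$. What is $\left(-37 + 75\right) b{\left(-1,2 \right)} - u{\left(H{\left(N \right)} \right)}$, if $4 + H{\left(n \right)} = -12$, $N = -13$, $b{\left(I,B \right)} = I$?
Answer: $-38 + 2 i \sqrt{5} \approx -38.0 + 4.4721 i$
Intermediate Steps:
$H{\left(n \right)} = -16$ ($H{\left(n \right)} = -4 - 12 = -16$)
$u{\left(M \right)} = - \frac{\sqrt{-48 + 2 M}}{2}$ ($u{\left(M \right)} = - \frac{\sqrt{M + \left(M - 48\right)}}{2} = - \frac{\sqrt{M + \left(-48 + M\right)}}{2} = - \frac{\sqrt{-48 + 2 M}}{2}$)
$\left(-37 + 75\right) b{\left(-1,2 \right)} - u{\left(H{\left(N \right)} \right)} = \left(-37 + 75\right) \left(-1\right) - - \frac{\sqrt{-48 + 2 \left(-16\right)}}{2} = 38 \left(-1\right) - - \frac{\sqrt{-48 - 32}}{2} = -38 - - \frac{\sqrt{-80}}{2} = -38 - - \frac{4 i \sqrt{5}}{2} = -38 - - 2 i \sqrt{5} = -38 + 2 i \sqrt{5}$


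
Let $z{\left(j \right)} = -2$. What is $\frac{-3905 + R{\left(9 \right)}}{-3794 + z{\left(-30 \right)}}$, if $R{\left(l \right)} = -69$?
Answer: $\frac{1987}{1898} \approx 1.0469$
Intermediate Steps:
$\frac{-3905 + R{\left(9 \right)}}{-3794 + z{\left(-30 \right)}} = \frac{-3905 - 69}{-3794 - 2} = - \frac{3974}{-3796} = \left(-3974\right) \left(- \frac{1}{3796}\right) = \frac{1987}{1898}$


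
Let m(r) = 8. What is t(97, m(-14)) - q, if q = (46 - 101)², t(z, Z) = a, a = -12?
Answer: -3037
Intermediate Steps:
t(z, Z) = -12
q = 3025 (q = (-55)² = 3025)
t(97, m(-14)) - q = -12 - 1*3025 = -12 - 3025 = -3037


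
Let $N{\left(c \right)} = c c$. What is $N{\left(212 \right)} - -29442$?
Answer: $74386$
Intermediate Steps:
$N{\left(c \right)} = c^{2}$
$N{\left(212 \right)} - -29442 = 212^{2} - -29442 = 44944 + 29442 = 74386$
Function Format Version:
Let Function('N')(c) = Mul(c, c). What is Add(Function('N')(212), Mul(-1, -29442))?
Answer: 74386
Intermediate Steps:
Function('N')(c) = Pow(c, 2)
Add(Function('N')(212), Mul(-1, -29442)) = Add(Pow(212, 2), Mul(-1, -29442)) = Add(44944, 29442) = 74386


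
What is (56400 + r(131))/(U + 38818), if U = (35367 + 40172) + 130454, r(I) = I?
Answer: 56531/244811 ≈ 0.23092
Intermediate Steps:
U = 205993 (U = 75539 + 130454 = 205993)
(56400 + r(131))/(U + 38818) = (56400 + 131)/(205993 + 38818) = 56531/244811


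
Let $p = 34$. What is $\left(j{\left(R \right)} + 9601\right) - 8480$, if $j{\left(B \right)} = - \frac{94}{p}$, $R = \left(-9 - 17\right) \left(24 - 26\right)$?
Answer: $\frac{19010}{17} \approx 1118.2$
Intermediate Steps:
$R = 52$ ($R = \left(-26\right) \left(-2\right) = 52$)
$j{\left(B \right)} = - \frac{47}{17}$ ($j{\left(B \right)} = - \frac{94}{34} = \left(-94\right) \frac{1}{34} = - \frac{47}{17}$)
$\left(j{\left(R \right)} + 9601\right) - 8480 = \left(- \frac{47}{17} + 9601\right) - 8480 = \frac{163170}{17} - 8480 = \frac{19010}{17}$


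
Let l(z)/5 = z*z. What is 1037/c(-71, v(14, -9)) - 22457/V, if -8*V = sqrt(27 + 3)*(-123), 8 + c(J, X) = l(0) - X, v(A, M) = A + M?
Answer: -1037/13 - 89828*sqrt(30)/1845 ≈ -346.44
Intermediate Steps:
l(z) = 5*z**2 (l(z) = 5*(z*z) = 5*z**2)
c(J, X) = -8 - X (c(J, X) = -8 + (5*0**2 - X) = -8 + (5*0 - X) = -8 + (0 - X) = -8 - X)
V = 123*sqrt(30)/8 (V = -sqrt(27 + 3)*(-123)/8 = -sqrt(30)*(-123)/8 = -(-123)*sqrt(30)/8 = 123*sqrt(30)/8 ≈ 84.212)
1037/c(-71, v(14, -9)) - 22457/V = 1037/(-8 - (14 - 9)) - 22457*4*sqrt(30)/1845 = 1037/(-8 - 1*5) - 89828*sqrt(30)/1845 = 1037/(-8 - 5) - 89828*sqrt(30)/1845 = 1037/(-13) - 89828*sqrt(30)/1845 = 1037*(-1/13) - 89828*sqrt(30)/1845 = -1037/13 - 89828*sqrt(30)/1845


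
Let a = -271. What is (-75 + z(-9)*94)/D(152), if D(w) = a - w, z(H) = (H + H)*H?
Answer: -5051/141 ≈ -35.823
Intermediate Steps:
z(H) = 2*H² (z(H) = (2*H)*H = 2*H²)
D(w) = -271 - w
(-75 + z(-9)*94)/D(152) = (-75 + (2*(-9)²)*94)/(-271 - 1*152) = (-75 + (2*81)*94)/(-271 - 152) = (-75 + 162*94)/(-423) = (-75 + 15228)*(-1/423) = 15153*(-1/423) = -5051/141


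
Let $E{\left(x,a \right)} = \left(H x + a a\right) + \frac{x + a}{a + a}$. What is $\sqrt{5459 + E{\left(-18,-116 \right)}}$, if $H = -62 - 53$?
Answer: $\frac{\sqrt{70595483}}{58} \approx 144.86$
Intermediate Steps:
$H = -115$
$E{\left(x,a \right)} = a^{2} - 115 x + \frac{a + x}{2 a}$ ($E{\left(x,a \right)} = \left(- 115 x + a a\right) + \frac{x + a}{a + a} = \left(- 115 x + a^{2}\right) + \frac{a + x}{2 a} = \left(a^{2} - 115 x\right) + \left(a + x\right) \frac{1}{2 a} = \left(a^{2} - 115 x\right) + \frac{a + x}{2 a} = a^{2} - 115 x + \frac{a + x}{2 a}$)
$\sqrt{5459 + E{\left(-18,-116 \right)}} = \sqrt{5459 + \left(\frac{1}{2} + \left(-116\right)^{2} - -2070 + \frac{1}{2} \left(-18\right) \frac{1}{-116}\right)} = \sqrt{5459 + \left(\frac{1}{2} + 13456 + 2070 + \frac{1}{2} \left(-18\right) \left(- \frac{1}{116}\right)\right)} = \sqrt{5459 + \left(\frac{1}{2} + 13456 + 2070 + \frac{9}{116}\right)} = \sqrt{5459 + \frac{1801083}{116}} = \sqrt{\frac{2434327}{116}} = \frac{\sqrt{70595483}}{58}$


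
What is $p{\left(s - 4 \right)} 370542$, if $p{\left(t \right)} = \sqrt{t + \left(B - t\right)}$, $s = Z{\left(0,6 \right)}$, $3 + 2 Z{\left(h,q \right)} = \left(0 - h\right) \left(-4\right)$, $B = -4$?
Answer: $741084 i \approx 7.4108 \cdot 10^{5} i$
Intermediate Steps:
$Z{\left(h,q \right)} = - \frac{3}{2} + 2 h$ ($Z{\left(h,q \right)} = - \frac{3}{2} + \frac{\left(0 - h\right) \left(-4\right)}{2} = - \frac{3}{2} + \frac{- h \left(-4\right)}{2} = - \frac{3}{2} + \frac{4 h}{2} = - \frac{3}{2} + 2 h$)
$s = - \frac{3}{2}$ ($s = - \frac{3}{2} + 2 \cdot 0 = - \frac{3}{2} + 0 = - \frac{3}{2} \approx -1.5$)
$p{\left(t \right)} = 2 i$ ($p{\left(t \right)} = \sqrt{t - \left(4 + t\right)} = \sqrt{-4} = 2 i$)
$p{\left(s - 4 \right)} 370542 = 2 i 370542 = 741084 i$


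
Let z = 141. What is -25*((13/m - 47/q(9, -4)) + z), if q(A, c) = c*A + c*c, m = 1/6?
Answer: -22135/4 ≈ -5533.8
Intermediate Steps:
m = ⅙ ≈ 0.16667
q(A, c) = c² + A*c (q(A, c) = A*c + c² = c² + A*c)
-25*((13/m - 47/q(9, -4)) + z) = -25*((13/(⅙) - 47*(-1/(4*(9 - 4)))) + 141) = -25*((13*6 - 47/((-4*5))) + 141) = -25*((78 - 47/(-20)) + 141) = -25*((78 - 47*(-1/20)) + 141) = -25*((78 + 47/20) + 141) = -25*(1607/20 + 141) = -25*4427/20 = -22135/4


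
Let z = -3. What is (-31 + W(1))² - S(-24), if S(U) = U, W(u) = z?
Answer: 1180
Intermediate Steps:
W(u) = -3
(-31 + W(1))² - S(-24) = (-31 - 3)² - 1*(-24) = (-34)² + 24 = 1156 + 24 = 1180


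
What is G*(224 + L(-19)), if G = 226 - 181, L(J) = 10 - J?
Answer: 11385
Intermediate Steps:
G = 45
G*(224 + L(-19)) = 45*(224 + (10 - 1*(-19))) = 45*(224 + (10 + 19)) = 45*(224 + 29) = 45*253 = 11385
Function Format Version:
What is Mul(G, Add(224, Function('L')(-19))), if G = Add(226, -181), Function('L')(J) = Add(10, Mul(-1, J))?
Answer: 11385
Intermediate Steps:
G = 45
Mul(G, Add(224, Function('L')(-19))) = Mul(45, Add(224, Add(10, Mul(-1, -19)))) = Mul(45, Add(224, Add(10, 19))) = Mul(45, Add(224, 29)) = Mul(45, 253) = 11385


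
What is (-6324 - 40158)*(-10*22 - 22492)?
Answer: 1055699184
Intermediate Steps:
(-6324 - 40158)*(-10*22 - 22492) = -46482*(-220 - 22492) = -46482*(-22712) = 1055699184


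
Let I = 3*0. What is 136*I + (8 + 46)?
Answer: 54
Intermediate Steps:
I = 0
136*I + (8 + 46) = 136*0 + (8 + 46) = 0 + 54 = 54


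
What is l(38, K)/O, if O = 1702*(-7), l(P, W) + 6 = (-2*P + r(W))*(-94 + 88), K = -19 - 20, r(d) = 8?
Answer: -201/5957 ≈ -0.033742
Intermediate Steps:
K = -39
l(P, W) = -54 + 12*P (l(P, W) = -6 + (-2*P + 8)*(-94 + 88) = -6 + (8 - 2*P)*(-6) = -6 + (-48 + 12*P) = -54 + 12*P)
O = -11914
l(38, K)/O = (-54 + 12*38)/(-11914) = (-54 + 456)*(-1/11914) = 402*(-1/11914) = -201/5957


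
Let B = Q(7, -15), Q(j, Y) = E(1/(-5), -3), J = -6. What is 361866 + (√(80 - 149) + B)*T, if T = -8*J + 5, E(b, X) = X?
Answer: 361707 + 53*I*√69 ≈ 3.6171e+5 + 440.25*I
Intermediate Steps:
Q(j, Y) = -3
T = 53 (T = -8*(-6) + 5 = 48 + 5 = 53)
B = -3
361866 + (√(80 - 149) + B)*T = 361866 + (√(80 - 149) - 3)*53 = 361866 + (√(-69) - 3)*53 = 361866 + (I*√69 - 3)*53 = 361866 + (-3 + I*√69)*53 = 361866 + (-159 + 53*I*√69) = 361707 + 53*I*√69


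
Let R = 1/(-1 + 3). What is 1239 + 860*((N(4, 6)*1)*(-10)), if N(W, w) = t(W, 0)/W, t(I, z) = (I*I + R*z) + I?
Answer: -41761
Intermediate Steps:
R = ½ (R = 1/2 = ½ ≈ 0.50000)
t(I, z) = I + I² + z/2 (t(I, z) = (I*I + z/2) + I = (I² + z/2) + I = I + I² + z/2)
N(W, w) = (W + W²)/W (N(W, w) = (W + W² + (½)*0)/W = (W + W² + 0)/W = (W + W²)/W)
1239 + 860*((N(4, 6)*1)*(-10)) = 1239 + 860*(((1 + 4)*1)*(-10)) = 1239 + 860*((5*1)*(-10)) = 1239 + 860*(5*(-10)) = 1239 + 860*(-50) = 1239 - 43000 = -41761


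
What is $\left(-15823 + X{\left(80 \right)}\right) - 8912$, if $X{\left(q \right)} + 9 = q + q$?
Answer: $-24584$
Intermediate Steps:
$X{\left(q \right)} = -9 + 2 q$ ($X{\left(q \right)} = -9 + \left(q + q\right) = -9 + 2 q$)
$\left(-15823 + X{\left(80 \right)}\right) - 8912 = \left(-15823 + \left(-9 + 2 \cdot 80\right)\right) - 8912 = \left(-15823 + \left(-9 + 160\right)\right) - 8912 = \left(-15823 + 151\right) - 8912 = -15672 - 8912 = -24584$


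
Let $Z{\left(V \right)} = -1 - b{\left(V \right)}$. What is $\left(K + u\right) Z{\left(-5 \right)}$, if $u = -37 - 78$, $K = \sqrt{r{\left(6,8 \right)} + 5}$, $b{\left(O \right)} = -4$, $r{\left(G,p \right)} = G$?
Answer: $-345 + 3 \sqrt{11} \approx -335.05$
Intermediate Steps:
$K = \sqrt{11}$ ($K = \sqrt{6 + 5} = \sqrt{11} \approx 3.3166$)
$u = -115$
$Z{\left(V \right)} = 3$ ($Z{\left(V \right)} = -1 - -4 = -1 + 4 = 3$)
$\left(K + u\right) Z{\left(-5 \right)} = \left(\sqrt{11} - 115\right) 3 = \left(-115 + \sqrt{11}\right) 3 = -345 + 3 \sqrt{11}$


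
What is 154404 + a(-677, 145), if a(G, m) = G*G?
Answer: 612733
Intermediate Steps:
a(G, m) = G²
154404 + a(-677, 145) = 154404 + (-677)² = 154404 + 458329 = 612733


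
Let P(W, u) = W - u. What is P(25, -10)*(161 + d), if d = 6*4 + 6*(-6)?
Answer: 5215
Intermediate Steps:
d = -12 (d = 24 - 36 = -12)
P(25, -10)*(161 + d) = (25 - 1*(-10))*(161 - 12) = (25 + 10)*149 = 35*149 = 5215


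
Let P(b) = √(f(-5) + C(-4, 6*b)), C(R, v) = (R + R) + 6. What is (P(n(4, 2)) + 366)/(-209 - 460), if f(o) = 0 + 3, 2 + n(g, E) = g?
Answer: -367/669 ≈ -0.54858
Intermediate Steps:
n(g, E) = -2 + g
f(o) = 3
C(R, v) = 6 + 2*R (C(R, v) = 2*R + 6 = 6 + 2*R)
P(b) = 1 (P(b) = √(3 + (6 + 2*(-4))) = √(3 + (6 - 8)) = √(3 - 2) = √1 = 1)
(P(n(4, 2)) + 366)/(-209 - 460) = (1 + 366)/(-209 - 460) = 367/(-669) = 367*(-1/669) = -367/669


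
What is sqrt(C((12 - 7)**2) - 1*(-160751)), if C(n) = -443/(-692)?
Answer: 9*sqrt(237586955)/346 ≈ 400.94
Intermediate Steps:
C(n) = 443/692 (C(n) = -443*(-1/692) = 443/692)
sqrt(C((12 - 7)**2) - 1*(-160751)) = sqrt(443/692 - 1*(-160751)) = sqrt(443/692 + 160751) = sqrt(111240135/692) = 9*sqrt(237586955)/346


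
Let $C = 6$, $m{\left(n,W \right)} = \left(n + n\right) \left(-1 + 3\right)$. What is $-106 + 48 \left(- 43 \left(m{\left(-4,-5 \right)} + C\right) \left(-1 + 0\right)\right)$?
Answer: $-20746$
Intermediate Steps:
$m{\left(n,W \right)} = 4 n$ ($m{\left(n,W \right)} = 2 n 2 = 4 n$)
$-106 + 48 \left(- 43 \left(m{\left(-4,-5 \right)} + C\right) \left(-1 + 0\right)\right) = -106 + 48 \left(- 43 \left(4 \left(-4\right) + 6\right) \left(-1 + 0\right)\right) = -106 + 48 \left(- 43 \left(-16 + 6\right) \left(-1\right)\right) = -106 + 48 \left(- 43 \left(\left(-10\right) \left(-1\right)\right)\right) = -106 + 48 \left(\left(-43\right) 10\right) = -106 + 48 \left(-430\right) = -106 - 20640 = -20746$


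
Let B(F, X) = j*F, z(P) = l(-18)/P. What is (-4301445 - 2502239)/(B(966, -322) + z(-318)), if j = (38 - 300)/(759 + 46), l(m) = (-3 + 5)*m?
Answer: 901488130/41643 ≈ 21648.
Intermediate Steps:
l(m) = 2*m
z(P) = -36/P (z(P) = (2*(-18))/P = -36/P)
j = -262/805 ≈ -0.32547
B(F, X) = -262*F/805
(-4301445 - 2502239)/(B(966, -322) + z(-318)) = (-4301445 - 2502239)/(-262/805*966 - 36/(-318)) = -6803684/(-1572/5 - 36*(-1/318)) = -6803684/(-1572/5 + 6/53) = -6803684/(-83286/265) = -6803684*(-265/83286) = 901488130/41643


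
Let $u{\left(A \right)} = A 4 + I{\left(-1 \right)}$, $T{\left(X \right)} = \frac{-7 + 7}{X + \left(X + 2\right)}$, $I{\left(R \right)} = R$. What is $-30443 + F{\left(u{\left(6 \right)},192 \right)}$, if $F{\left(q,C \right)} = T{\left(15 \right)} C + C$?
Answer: $-30251$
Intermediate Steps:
$T{\left(X \right)} = 0$ ($T{\left(X \right)} = \frac{0}{X + \left(2 + X\right)} = \frac{0}{2 + 2 X} = 0$)
$u{\left(A \right)} = -1 + 4 A$ ($u{\left(A \right)} = A 4 - 1 = 4 A - 1 = -1 + 4 A$)
$F{\left(q,C \right)} = C$ ($F{\left(q,C \right)} = 0 C + C = 0 + C = C$)
$-30443 + F{\left(u{\left(6 \right)},192 \right)} = -30443 + 192 = -30251$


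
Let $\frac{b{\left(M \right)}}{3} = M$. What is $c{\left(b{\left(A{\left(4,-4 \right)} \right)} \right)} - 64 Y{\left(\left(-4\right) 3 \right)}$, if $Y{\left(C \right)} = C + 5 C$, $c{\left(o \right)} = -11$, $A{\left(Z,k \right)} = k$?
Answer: $4597$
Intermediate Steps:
$b{\left(M \right)} = 3 M$
$Y{\left(C \right)} = 6 C$
$c{\left(b{\left(A{\left(4,-4 \right)} \right)} \right)} - 64 Y{\left(\left(-4\right) 3 \right)} = -11 - 64 \cdot 6 \left(\left(-4\right) 3\right) = -11 - 64 \cdot 6 \left(-12\right) = -11 - -4608 = -11 + 4608 = 4597$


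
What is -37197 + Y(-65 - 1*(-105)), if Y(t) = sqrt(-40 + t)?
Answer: -37197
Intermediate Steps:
-37197 + Y(-65 - 1*(-105)) = -37197 + sqrt(-40 + (-65 - 1*(-105))) = -37197 + sqrt(-40 + (-65 + 105)) = -37197 + sqrt(-40 + 40) = -37197 + sqrt(0) = -37197 + 0 = -37197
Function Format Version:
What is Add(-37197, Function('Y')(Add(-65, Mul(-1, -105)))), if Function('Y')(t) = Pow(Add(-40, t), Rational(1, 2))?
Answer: -37197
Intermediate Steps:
Add(-37197, Function('Y')(Add(-65, Mul(-1, -105)))) = Add(-37197, Pow(Add(-40, Add(-65, Mul(-1, -105))), Rational(1, 2))) = Add(-37197, Pow(Add(-40, Add(-65, 105)), Rational(1, 2))) = Add(-37197, Pow(Add(-40, 40), Rational(1, 2))) = Add(-37197, Pow(0, Rational(1, 2))) = Add(-37197, 0) = -37197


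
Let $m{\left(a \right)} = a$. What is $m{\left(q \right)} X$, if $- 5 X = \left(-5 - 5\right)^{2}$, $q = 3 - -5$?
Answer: $-160$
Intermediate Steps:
$q = 8$ ($q = 3 + 5 = 8$)
$X = -20$ ($X = - \frac{\left(-5 - 5\right)^{2}}{5} = - \frac{\left(-10\right)^{2}}{5} = \left(- \frac{1}{5}\right) 100 = -20$)
$m{\left(q \right)} X = 8 \left(-20\right) = -160$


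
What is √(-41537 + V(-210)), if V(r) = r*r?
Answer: √2563 ≈ 50.626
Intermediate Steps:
V(r) = r²
√(-41537 + V(-210)) = √(-41537 + (-210)²) = √(-41537 + 44100) = √2563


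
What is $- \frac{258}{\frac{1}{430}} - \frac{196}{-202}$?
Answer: $- \frac{11204842}{101} \approx -1.1094 \cdot 10^{5}$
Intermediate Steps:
$- \frac{258}{\frac{1}{430}} - \frac{196}{-202} = - 258 \frac{1}{\frac{1}{430}} - - \frac{98}{101} = \left(-258\right) 430 + \frac{98}{101} = -110940 + \frac{98}{101} = - \frac{11204842}{101}$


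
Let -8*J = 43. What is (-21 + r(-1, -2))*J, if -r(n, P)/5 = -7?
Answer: -301/4 ≈ -75.250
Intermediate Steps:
J = -43/8 (J = -⅛*43 = -43/8 ≈ -5.3750)
r(n, P) = 35 (r(n, P) = -5*(-7) = 35)
(-21 + r(-1, -2))*J = (-21 + 35)*(-43/8) = 14*(-43/8) = -301/4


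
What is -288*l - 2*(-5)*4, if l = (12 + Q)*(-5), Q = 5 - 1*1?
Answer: 23080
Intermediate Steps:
Q = 4 (Q = 5 - 1 = 4)
l = -80 (l = (12 + 4)*(-5) = 16*(-5) = -80)
-288*l - 2*(-5)*4 = -288*(-80) - 2*(-5)*4 = 23040 + 10*4 = 23040 + 40 = 23080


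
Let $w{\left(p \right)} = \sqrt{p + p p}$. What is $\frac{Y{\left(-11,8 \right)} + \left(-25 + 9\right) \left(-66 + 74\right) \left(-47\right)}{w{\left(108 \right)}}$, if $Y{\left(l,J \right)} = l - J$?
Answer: $\frac{1999 \sqrt{327}}{654} \approx 55.272$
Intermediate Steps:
$w{\left(p \right)} = \sqrt{p + p^{2}}$
$\frac{Y{\left(-11,8 \right)} + \left(-25 + 9\right) \left(-66 + 74\right) \left(-47\right)}{w{\left(108 \right)}} = \frac{\left(-11 - 8\right) + \left(-25 + 9\right) \left(-66 + 74\right) \left(-47\right)}{\sqrt{108 \left(1 + 108\right)}} = \frac{\left(-11 - 8\right) + \left(-16\right) 8 \left(-47\right)}{\sqrt{108 \cdot 109}} = \frac{-19 - -6016}{\sqrt{11772}} = \frac{-19 + 6016}{6 \sqrt{327}} = 5997 \frac{\sqrt{327}}{1962} = \frac{1999 \sqrt{327}}{654}$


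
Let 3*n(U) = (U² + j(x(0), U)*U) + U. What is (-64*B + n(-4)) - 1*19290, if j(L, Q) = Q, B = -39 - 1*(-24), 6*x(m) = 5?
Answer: -54962/3 ≈ -18321.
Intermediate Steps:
x(m) = ⅚ (x(m) = (⅙)*5 = ⅚)
B = -15 (B = -39 + 24 = -15)
n(U) = U/3 + 2*U²/3 (n(U) = ((U² + U*U) + U)/3 = ((U² + U²) + U)/3 = (2*U² + U)/3 = (U + 2*U²)/3 = U/3 + 2*U²/3)
(-64*B + n(-4)) - 1*19290 = (-64*(-15) + (⅓)*(-4)*(1 + 2*(-4))) - 1*19290 = (960 + (⅓)*(-4)*(1 - 8)) - 19290 = (960 + (⅓)*(-4)*(-7)) - 19290 = (960 + 28/3) - 19290 = 2908/3 - 19290 = -54962/3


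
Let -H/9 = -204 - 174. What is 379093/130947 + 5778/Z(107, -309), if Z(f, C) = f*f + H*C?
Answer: 393412537751/136154631243 ≈ 2.8895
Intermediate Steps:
H = 3402 (H = -9*(-204 - 174) = -9*(-378) = 3402)
Z(f, C) = f**2 + 3402*C (Z(f, C) = f*f + 3402*C = f**2 + 3402*C)
379093/130947 + 5778/Z(107, -309) = 379093/130947 + 5778/(107**2 + 3402*(-309)) = 379093*(1/130947) + 5778/(11449 - 1051218) = 379093/130947 + 5778/(-1039769) = 379093/130947 + 5778*(-1/1039769) = 379093/130947 - 5778/1039769 = 393412537751/136154631243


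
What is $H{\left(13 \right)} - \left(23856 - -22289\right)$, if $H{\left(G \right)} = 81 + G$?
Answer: $-46051$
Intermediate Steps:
$H{\left(13 \right)} - \left(23856 - -22289\right) = \left(81 + 13\right) - \left(23856 - -22289\right) = 94 - \left(23856 + 22289\right) = 94 - 46145 = -46051$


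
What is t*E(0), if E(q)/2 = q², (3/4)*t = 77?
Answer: 0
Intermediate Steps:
t = 308/3 (t = (4/3)*77 = 308/3 ≈ 102.67)
E(q) = 2*q²
t*E(0) = 308*(2*0²)/3 = 308*(2*0)/3 = (308/3)*0 = 0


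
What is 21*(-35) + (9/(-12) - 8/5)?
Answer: -14747/20 ≈ -737.35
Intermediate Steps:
21*(-35) + (9/(-12) - 8/5) = -735 + (9*(-1/12) - 8*⅕) = -735 + (-¾ - 8/5) = -735 - 47/20 = -14747/20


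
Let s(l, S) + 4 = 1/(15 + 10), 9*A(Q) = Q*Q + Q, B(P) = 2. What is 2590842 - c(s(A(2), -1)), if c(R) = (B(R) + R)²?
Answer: 1619273849/625 ≈ 2.5908e+6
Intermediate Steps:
A(Q) = Q/9 + Q²/9 (A(Q) = (Q*Q + Q)/9 = (Q² + Q)/9 = (Q + Q²)/9 = Q/9 + Q²/9)
s(l, S) = -99/25 (s(l, S) = -4 + 1/(15 + 10) = -4 + 1/25 = -99/25)
c(R) = (2 + R)²
2590842 - c(s(A(2), -1)) = 2590842 - (2 - 99/25)² = 2590842 - (-49/25)² = 2590842 - 1*2401/625 = 2590842 - 2401/625 = 1619273849/625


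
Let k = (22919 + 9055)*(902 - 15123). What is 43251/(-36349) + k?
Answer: -16527972273897/36349 ≈ -4.5470e+8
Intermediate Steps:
k = -454702254 (k = 31974*(-14221) = -454702254)
43251/(-36349) + k = 43251/(-36349) - 454702254 = 43251*(-1/36349) - 454702254 = -43251/36349 - 454702254 = -16527972273897/36349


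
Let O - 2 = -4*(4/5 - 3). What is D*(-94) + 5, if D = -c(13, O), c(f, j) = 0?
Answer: 5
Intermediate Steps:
O = 54/5 (O = 2 - 4*(4/5 - 3) = 2 - 4*(-11/5) = 2 + 44/5 = 54/5 ≈ 10.800)
D = 0 (D = -1*0 = 0)
D*(-94) + 5 = 0*(-94) + 5 = 0 + 5 = 5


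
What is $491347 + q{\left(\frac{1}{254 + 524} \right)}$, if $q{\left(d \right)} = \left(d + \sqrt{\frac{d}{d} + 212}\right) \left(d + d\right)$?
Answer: $\frac{148702238775}{302642} + \frac{\sqrt{213}}{389} \approx 4.9135 \cdot 10^{5}$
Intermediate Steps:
$q{\left(d \right)} = 2 d \left(d + \sqrt{213}\right)$ ($q{\left(d \right)} = \left(d + \sqrt{1 + 212}\right) 2 d = \left(d + \sqrt{213}\right) 2 d = 2 d \left(d + \sqrt{213}\right)$)
$491347 + q{\left(\frac{1}{254 + 524} \right)} = 491347 + \frac{2 \left(\frac{1}{254 + 524} + \sqrt{213}\right)}{254 + 524} = 491347 + \frac{2 \left(\frac{1}{778} + \sqrt{213}\right)}{778} = 491347 + 2 \cdot \frac{1}{778} \left(\frac{1}{778} + \sqrt{213}\right) = 491347 + \left(\frac{1}{302642} + \frac{\sqrt{213}}{389}\right) = \frac{148702238775}{302642} + \frac{\sqrt{213}}{389}$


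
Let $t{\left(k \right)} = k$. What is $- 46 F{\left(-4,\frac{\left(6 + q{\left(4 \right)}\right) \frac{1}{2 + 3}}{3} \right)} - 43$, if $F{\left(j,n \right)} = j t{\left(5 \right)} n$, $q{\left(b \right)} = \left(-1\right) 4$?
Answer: $\frac{239}{3} \approx 79.667$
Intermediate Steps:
$q{\left(b \right)} = -4$
$F{\left(j,n \right)} = 5 j n$ ($F{\left(j,n \right)} = j 5 n = 5 j n$)
$- 46 F{\left(-4,\frac{\left(6 + q{\left(4 \right)}\right) \frac{1}{2 + 3}}{3} \right)} - 43 = - 46 \cdot 5 \left(-4\right) \frac{\left(6 - 4\right) \frac{1}{2 + 3}}{3} - 43 = - 46 \cdot 5 \left(-4\right) \frac{2}{5} \cdot \frac{1}{3} - 43 = - 46 \cdot 5 \left(-4\right) \frac{2}{15} - 43 = \left(-46\right) \left(- \frac{8}{3}\right) - 43 = \frac{368}{3} - 43 = \frac{239}{3}$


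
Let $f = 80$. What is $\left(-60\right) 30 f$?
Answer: $-144000$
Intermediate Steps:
$\left(-60\right) 30 f = \left(-60\right) 30 \cdot 80 = \left(-1800\right) 80 = -144000$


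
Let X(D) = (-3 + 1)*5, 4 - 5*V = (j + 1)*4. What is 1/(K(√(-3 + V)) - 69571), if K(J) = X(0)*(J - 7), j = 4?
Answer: I/(-69501*I + 2*√155) ≈ -1.4388e-5 + 5.1548e-9*I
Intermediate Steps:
V = -16/5 (V = ⅘ - (4 + 1)*4/5 = ⅘ - 4 = -16/5 ≈ -3.2000)
X(D) = -10 (X(D) = -2*5 = -10)
K(J) = 70 - 10*J (K(J) = -10*(J - 7) = -10*(-7 + J) = 70 - 10*J)
1/(K(√(-3 + V)) - 69571) = 1/((70 - 10*√(-3 - 16/5)) - 69571) = 1/((70 - 2*I*√155) - 69571) = 1/(-69501 - 2*I*√155)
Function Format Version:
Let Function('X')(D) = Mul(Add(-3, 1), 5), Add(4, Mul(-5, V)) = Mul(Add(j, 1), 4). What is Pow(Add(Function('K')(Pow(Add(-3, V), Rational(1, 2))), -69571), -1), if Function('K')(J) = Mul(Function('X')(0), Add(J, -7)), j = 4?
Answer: Mul(I, Pow(Add(Mul(-69501, I), Mul(2, Pow(155, Rational(1, 2)))), -1)) ≈ Add(-1.4388e-5, Mul(5.1548e-9, I))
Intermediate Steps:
V = Rational(-16, 5) (V = Add(Rational(4, 5), Mul(Rational(-1, 5), Mul(Add(4, 1), 4))) = Add(Rational(4, 5), Mul(Rational(-1, 5), Mul(5, 4))) = Add(Rational(4, 5), Mul(Rational(-1, 5), 20)) = Add(Rational(4, 5), -4) = Rational(-16, 5) ≈ -3.2000)
Function('X')(D) = -10 (Function('X')(D) = Mul(-2, 5) = -10)
Function('K')(J) = Add(70, Mul(-10, J)) (Function('K')(J) = Mul(-10, Add(J, -7)) = Mul(-10, Add(-7, J)) = Add(70, Mul(-10, J)))
Pow(Add(Function('K')(Pow(Add(-3, V), Rational(1, 2))), -69571), -1) = Pow(Add(Add(70, Mul(-10, Pow(Add(-3, Rational(-16, 5)), Rational(1, 2)))), -69571), -1) = Pow(Add(Add(70, Mul(-10, Pow(Rational(-31, 5), Rational(1, 2)))), -69571), -1) = Pow(Add(Add(70, Mul(-10, Mul(Rational(1, 5), I, Pow(155, Rational(1, 2))))), -69571), -1) = Pow(Add(Add(70, Mul(-2, I, Pow(155, Rational(1, 2)))), -69571), -1) = Pow(Add(-69501, Mul(-2, I, Pow(155, Rational(1, 2)))), -1)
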